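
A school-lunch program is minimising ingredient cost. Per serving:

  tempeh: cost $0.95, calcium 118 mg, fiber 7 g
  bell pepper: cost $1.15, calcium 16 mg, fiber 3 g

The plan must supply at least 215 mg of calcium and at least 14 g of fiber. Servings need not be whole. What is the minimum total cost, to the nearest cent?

$1.90

This is a tiny linear program; its minimum lies at a vertex of the feasible set. List the vertices and price them.
tempeh only: max(215/118, 14/7) = 2 servings → $1.90.
bell pepper only: max(215/16, 14/3) = 13.44 servings → $15.45.
tempeh + bell pepper with both tight: 1.74 servings and 0.6074 servings → $2.35.
So the least-cost plan costs $1.90.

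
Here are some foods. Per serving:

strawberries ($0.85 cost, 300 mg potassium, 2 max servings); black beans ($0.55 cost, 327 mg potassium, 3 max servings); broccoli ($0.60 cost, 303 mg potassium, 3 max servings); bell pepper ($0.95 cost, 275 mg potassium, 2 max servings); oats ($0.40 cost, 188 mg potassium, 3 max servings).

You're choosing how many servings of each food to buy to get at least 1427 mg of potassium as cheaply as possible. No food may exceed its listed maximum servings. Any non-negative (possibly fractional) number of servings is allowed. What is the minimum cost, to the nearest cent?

Cost per mg of potassium: black beans $0.0017, broccoli $0.0020, oats $0.0021, strawberries $0.0028, bell pepper $0.0035.
Take 3 servings of black beans: +981.0 mg potassium for $1.65 (total $1.65, still need 446.0 mg).
Take 1.472 servings of broccoli: +446.0 mg potassium for $0.88 (total $2.53, still need 0.0 mg).
Filling from the cheapest source first is optimal under one linear minimum: $2.53.

$2.53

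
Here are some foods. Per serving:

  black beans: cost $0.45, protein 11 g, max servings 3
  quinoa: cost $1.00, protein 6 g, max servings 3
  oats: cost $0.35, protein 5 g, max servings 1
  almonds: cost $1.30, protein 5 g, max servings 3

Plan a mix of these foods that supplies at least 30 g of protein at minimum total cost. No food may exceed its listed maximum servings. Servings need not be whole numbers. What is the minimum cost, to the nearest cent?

$1.23

Cost per g of protein: black beans $0.0409, oats $0.0700, quinoa $0.1667, almonds $0.2600.
Take 2.727 servings of black beans: +30.0 g protein for $1.23 (total $1.23, still need 0.0 g).
Filling from the cheapest source first is optimal under one linear minimum: $1.23.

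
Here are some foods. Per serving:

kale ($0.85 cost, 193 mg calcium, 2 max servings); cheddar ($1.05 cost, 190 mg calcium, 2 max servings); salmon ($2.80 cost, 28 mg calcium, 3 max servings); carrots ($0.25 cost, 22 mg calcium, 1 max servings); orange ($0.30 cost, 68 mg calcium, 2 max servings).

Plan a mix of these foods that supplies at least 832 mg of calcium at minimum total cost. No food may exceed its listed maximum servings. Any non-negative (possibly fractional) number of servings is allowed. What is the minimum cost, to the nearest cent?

$4.01

Cost per mg of calcium: kale $0.0044, orange $0.0044, cheddar $0.0055, carrots $0.0114, salmon $0.1000.
Take 2 servings of kale: +386.0 mg calcium for $1.70 (total $1.70, still need 446.0 mg).
Take 2 servings of orange: +136.0 mg calcium for $0.60 (total $2.30, still need 310.0 mg).
Take 1.632 servings of cheddar: +310.0 mg calcium for $1.71 (total $4.01, still need 0.0 mg).
Greedy by cheapest-per-mg is optimal for a single linear constraint, so the minimum cost is $4.01.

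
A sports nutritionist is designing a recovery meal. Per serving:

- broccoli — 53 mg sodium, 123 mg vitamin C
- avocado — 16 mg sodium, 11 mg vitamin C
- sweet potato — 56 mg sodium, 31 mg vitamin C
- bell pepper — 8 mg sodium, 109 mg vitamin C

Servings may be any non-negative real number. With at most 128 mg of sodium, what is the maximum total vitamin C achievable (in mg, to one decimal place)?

1744.0 mg

Vitamin C per mg sodium: bell pepper 13.62, broccoli 2.321, avocado 0.6875, sweet potato 0.5536.
With no serving limits, spend the whole sodium allowance on bell pepper: 128 mg / 8 mg × 109 mg = 1744.0 mg.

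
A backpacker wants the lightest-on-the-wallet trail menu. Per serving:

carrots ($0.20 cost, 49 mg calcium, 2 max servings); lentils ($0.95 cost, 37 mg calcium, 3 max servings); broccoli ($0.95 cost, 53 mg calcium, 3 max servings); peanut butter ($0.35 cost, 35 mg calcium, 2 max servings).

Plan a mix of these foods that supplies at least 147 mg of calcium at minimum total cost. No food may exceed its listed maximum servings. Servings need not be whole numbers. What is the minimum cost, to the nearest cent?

$0.89

Cost per mg of calcium: carrots $0.0041, peanut butter $0.0100, broccoli $0.0179, lentils $0.0257.
Take 2 servings of carrots: +98.0 mg calcium for $0.40 (total $0.40, still need 49.0 mg).
Take 1.4 servings of peanut butter: +49.0 mg calcium for $0.49 (total $0.89, still need 0.0 mg).
Filling from the cheapest source first is optimal under one linear minimum: $0.89.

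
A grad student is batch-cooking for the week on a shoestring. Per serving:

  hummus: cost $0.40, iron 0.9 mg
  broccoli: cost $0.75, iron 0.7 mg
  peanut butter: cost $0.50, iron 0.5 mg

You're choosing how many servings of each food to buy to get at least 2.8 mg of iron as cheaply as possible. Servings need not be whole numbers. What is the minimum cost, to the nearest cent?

Cost per mg of iron: hummus $0.4444, peanut butter $1.0000, broccoli $1.0714.
With no serving limits, use only hummus: 2.8 mg / 0.9 mg = 3.111 servings × $0.40 = $1.24.

$1.24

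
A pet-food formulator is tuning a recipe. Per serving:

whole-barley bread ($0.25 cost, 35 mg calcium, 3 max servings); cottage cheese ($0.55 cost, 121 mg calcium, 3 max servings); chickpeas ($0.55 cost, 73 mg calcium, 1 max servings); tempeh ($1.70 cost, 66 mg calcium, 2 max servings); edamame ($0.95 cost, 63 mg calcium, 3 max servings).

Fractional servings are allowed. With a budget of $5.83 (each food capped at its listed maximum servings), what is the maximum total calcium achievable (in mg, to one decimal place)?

731.2 mg

Calcium per dollar: cottage cheese 220, whole-barley bread 140, chickpeas 132.7, edamame 66.32, tempeh 38.82.
Take 3 servings of cottage cheese: spends $1.65, +363.0 mg calcium (running total 363.0 mg).
Take 3 servings of whole-barley bread: spends $0.75, +105.0 mg calcium (running total 468.0 mg).
Take 1 serving of chickpeas: spends $0.55, +73.0 mg calcium (running total 541.0 mg).
Take 3 servings of edamame: spends $2.85, +189.0 mg calcium (running total 730.0 mg).
Take 0.01765 servings of tempeh: spends $0.03, +1.2 mg calcium (running total 731.2 mg).
Filling greedily by calcium-per-dollar is optimal for one linear limit, giving 731.2 mg.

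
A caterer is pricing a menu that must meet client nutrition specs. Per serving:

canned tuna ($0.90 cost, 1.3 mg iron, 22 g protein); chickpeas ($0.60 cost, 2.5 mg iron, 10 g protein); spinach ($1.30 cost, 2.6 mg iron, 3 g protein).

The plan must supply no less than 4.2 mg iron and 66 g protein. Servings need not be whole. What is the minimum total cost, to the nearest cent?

$2.73

With two linear requirements the optimum uses one or two foods; enumerate the corners.
canned tuna only: max(4.2/1.3, 66/22) = 3.231 servings → $2.91.
chickpeas only: max(4.2/2.5, 66/10) = 6.6 servings → $3.96.
spinach only: max(4.2/2.6, 66/3) = 22 servings → $28.60.
canned tuna + chickpeas with both tight: 2.929 servings and 0.1571 servings → $2.73.
canned tuna + spinach with both tight: 2.983 servings and 0.1238 servings → $2.85.
chickpeas + spinach: intersection lies outside the first quadrant.
So the least-cost plan costs $2.73.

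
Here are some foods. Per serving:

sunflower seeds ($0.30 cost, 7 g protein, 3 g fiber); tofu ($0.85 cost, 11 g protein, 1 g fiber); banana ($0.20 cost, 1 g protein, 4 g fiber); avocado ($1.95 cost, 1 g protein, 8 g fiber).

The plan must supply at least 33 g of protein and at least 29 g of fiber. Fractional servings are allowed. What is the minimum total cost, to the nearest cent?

$2.07

Minimising a linear cost over {protein ≥ 33, fiber ≥ 29, servings ≥ 0} — the optimum is at a vertex, using one or two foods.
sunflower seeds only: max(33/7, 29/3) = 9.667 servings → $2.90.
tofu only: max(33/11, 29/1) = 29 servings → $24.65.
banana only: max(33/1, 29/4) = 33 servings → $6.60.
avocado only: max(33/1, 29/8) = 33 servings → $64.35.
sunflower seeds + tofu: the both-tight solution has a negative serving — not a feasible corner.
sunflower seeds + banana with both tight: 4.12 servings and 4.16 servings → $2.07.
sunflower seeds + avocado with both tight: 4.434 servings and 1.962 servings → $5.16.
tofu + banana with both tight: 2.395 servings and 6.651 servings → $3.37.
tofu + avocado with both tight: 2.701 servings and 3.287 servings → $8.71.
banana + avocado: intersection lies outside the first quadrant.
The minimum over all feasible corners is $2.07.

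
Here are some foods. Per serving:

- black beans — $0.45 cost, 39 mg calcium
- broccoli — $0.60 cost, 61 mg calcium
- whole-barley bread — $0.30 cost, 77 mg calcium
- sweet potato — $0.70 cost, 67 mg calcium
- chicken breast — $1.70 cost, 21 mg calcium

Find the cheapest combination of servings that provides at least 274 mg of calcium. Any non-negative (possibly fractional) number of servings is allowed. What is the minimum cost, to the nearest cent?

$1.07

Cost per mg of calcium: whole-barley bread $0.0039, broccoli $0.0098, sweet potato $0.0104, black beans $0.0115, chicken breast $0.0810.
With no serving limits, use only whole-barley bread: 274 mg / 77 mg = 3.558 servings × $0.30 = $1.07.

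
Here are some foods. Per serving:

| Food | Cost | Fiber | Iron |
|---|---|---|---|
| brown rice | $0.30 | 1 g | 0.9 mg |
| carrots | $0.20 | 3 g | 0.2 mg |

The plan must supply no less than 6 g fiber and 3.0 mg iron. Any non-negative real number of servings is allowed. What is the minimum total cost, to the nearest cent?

With two linear requirements the optimum uses one or two foods; enumerate the corners.
brown rice only: max(6/1, 3.0/0.9) = 6 servings → $1.80.
carrots only: max(6/3, 3.0/0.2) = 15 servings → $3.00.
brown rice + carrots with both tight: 3.12 servings and 0.96 servings → $1.13.
So the least-cost plan costs $1.13.

$1.13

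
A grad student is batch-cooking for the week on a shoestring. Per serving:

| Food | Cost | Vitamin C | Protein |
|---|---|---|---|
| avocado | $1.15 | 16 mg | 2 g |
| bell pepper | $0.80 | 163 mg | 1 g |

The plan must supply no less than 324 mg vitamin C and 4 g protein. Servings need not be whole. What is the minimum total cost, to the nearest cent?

$2.72

Compare the cost at each extreme point of the feasible region.
avocado only: max(324/16, 4/2) = 20.25 servings → $23.29.
bell pepper only: max(324/163, 4/1) = 4 servings → $3.20.
avocado + bell pepper with both tight: 1.058 servings and 1.884 servings → $2.72.
So the least-cost plan costs $2.72.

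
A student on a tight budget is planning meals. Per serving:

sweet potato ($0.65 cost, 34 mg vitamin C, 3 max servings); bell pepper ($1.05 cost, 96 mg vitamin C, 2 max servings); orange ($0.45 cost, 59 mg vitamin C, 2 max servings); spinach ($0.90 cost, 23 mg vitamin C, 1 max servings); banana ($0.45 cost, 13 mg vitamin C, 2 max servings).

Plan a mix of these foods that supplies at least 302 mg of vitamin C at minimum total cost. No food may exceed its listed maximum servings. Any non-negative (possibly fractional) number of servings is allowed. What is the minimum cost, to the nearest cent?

Cost per mg of vitamin C: orange $0.0076, bell pepper $0.0109, sweet potato $0.0191, banana $0.0346, spinach $0.0391.
Take 2 servings of orange: +118.0 mg vitamin C for $0.90 (total $0.90, still need 184.0 mg).
Take 1.917 servings of bell pepper: +184.0 mg vitamin C for $2.01 (total $2.91, still need 0.0 mg).
Greedy by cheapest-per-mg is optimal for a single linear constraint, so the minimum cost is $2.91.

$2.91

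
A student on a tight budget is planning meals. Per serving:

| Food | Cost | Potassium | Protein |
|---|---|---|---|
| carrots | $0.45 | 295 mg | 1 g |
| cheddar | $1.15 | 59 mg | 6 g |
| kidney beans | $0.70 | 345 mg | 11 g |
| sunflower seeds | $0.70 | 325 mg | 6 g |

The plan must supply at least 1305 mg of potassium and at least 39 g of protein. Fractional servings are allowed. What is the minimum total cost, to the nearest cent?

Check every corner: each single food scaled to meet both minima, and each pair solved so both constraints bind.
carrots only: max(1305/295, 39/1) = 39 servings → $17.55.
cheddar only: max(1305/59, 39/6) = 22.12 servings → $25.44.
kidney beans only: max(1305/345, 39/11) = 3.783 servings → $2.65.
sunflower seeds only: max(1305/325, 39/6) = 6.5 servings → $4.55.
carrots + cheddar with both tight: 3.231 servings and 5.961 servings → $8.31.
carrots + kidney beans with both tight: 0.3103 servings and 3.517 servings → $2.60.
carrots + sunflower seeds with both targets exact would need a negative amount; discard.
cheddar + kidney beans with both targets exact would need a negative amount; discard.
cheddar + sunflower seeds with both tight: 3.036 servings and 3.464 servings → $5.92.
kidney beans + sunflower seeds with both tight: 3.219 servings and 0.598 servings → $2.67.
The minimum over all feasible corners is $2.60.

$2.60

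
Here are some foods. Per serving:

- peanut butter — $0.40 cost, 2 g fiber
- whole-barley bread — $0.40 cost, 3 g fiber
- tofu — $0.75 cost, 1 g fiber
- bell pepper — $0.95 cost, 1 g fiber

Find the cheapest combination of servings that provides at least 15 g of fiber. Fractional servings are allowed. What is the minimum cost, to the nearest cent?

$2.00

Cost per g of fiber: whole-barley bread $0.1333, peanut butter $0.2000, tofu $0.7500, bell pepper $0.9500.
With no serving limits, use only whole-barley bread: 15 g / 3 g = 5 servings × $0.40 = $2.00.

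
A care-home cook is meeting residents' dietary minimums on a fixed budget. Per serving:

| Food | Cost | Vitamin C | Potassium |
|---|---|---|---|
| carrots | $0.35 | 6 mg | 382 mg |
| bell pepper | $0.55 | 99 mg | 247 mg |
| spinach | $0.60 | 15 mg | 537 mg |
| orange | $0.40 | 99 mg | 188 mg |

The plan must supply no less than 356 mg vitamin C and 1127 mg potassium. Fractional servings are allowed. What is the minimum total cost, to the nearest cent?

For a min-cost LP with two ≥-constraints, a basic feasible solution has at most two positive variables.
carrots only: max(356/6, 1127/382) = 59.33 servings → $20.77.
bell pepper only: max(356/99, 1127/247) = 4.563 servings → $2.51.
spinach only: max(356/15, 1127/537) = 23.73 servings → $14.24.
orange only: max(356/99, 1127/188) = 5.995 servings → $2.40.
carrots + bell pepper with both tight: 0.6506 servings and 3.557 servings → $2.18.
carrots + spinach: the both-tight solution has a negative serving — not a feasible corner.
carrots + orange with both tight: 1.217 servings and 3.522 servings → $1.83.
bell pepper + spinach with both tight: 3.524 servings and 0.478 servings → $2.22.
bell pepper + orange: intersection lies outside the first quadrant.
spinach + orange with both tight: 0.8868 servings and 3.462 servings → $1.92.
So the least-cost plan costs $1.83.

$1.83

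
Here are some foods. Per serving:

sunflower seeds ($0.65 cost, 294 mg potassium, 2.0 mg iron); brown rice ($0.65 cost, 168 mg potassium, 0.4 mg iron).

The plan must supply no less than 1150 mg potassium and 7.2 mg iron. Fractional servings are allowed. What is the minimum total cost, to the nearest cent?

A basic optimal solution has at most two foods positive. Try each food alone and each pair with both targets met exactly.
sunflower seeds only: max(1150/294, 7.2/2.0) = 3.912 servings → $2.54.
brown rice only: max(1150/168, 7.2/0.4) = 18 servings → $11.70.
sunflower seeds + brown rice with both tight: 3.432 servings and 0.8388 servings → $2.78.
Cheapest feasible corner: $2.54.

$2.54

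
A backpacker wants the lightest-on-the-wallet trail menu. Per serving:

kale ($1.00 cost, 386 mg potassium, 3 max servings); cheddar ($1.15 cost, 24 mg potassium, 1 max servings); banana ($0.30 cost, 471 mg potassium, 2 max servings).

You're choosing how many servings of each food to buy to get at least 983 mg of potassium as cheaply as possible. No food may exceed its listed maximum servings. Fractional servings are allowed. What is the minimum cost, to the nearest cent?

$0.71

Cost per mg of potassium: banana $0.0006, kale $0.0026, cheddar $0.0479.
Take 2 servings of banana: +942.0 mg potassium for $0.60 (total $0.60, still need 41.0 mg).
Take 0.1062 servings of kale: +41.0 mg potassium for $0.11 (total $0.71, still need 0.0 mg).
Greedy by cheapest-per-mg is optimal for a single linear constraint, so the minimum cost is $0.71.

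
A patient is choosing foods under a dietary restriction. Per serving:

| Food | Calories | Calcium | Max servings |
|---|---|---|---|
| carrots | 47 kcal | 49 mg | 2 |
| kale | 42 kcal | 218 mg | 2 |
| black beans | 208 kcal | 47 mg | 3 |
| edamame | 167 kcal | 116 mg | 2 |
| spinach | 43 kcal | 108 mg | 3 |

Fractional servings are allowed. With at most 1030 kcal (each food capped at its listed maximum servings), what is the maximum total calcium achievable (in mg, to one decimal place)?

Calcium per kcal: kale 5.19, spinach 2.512, carrots 1.043, edamame 0.6946, black beans 0.226.
Take 2 servings of kale: uses 84 kcal, +436.0 mg calcium (running total 436.0 mg).
Take 3 servings of spinach: uses 129 kcal, +324.0 mg calcium (running total 760.0 mg).
Take 2 servings of carrots: uses 94 kcal, +98.0 mg calcium (running total 858.0 mg).
Take 2 servings of edamame: uses 334 kcal, +232.0 mg calcium (running total 1090.0 mg).
Take 1.87 servings of black beans: uses 389 kcal, +87.9 mg calcium (running total 1177.9 mg).
Greedy by best ratio exhausts the calories allowance optimally: 1177.9 mg.

1177.9 mg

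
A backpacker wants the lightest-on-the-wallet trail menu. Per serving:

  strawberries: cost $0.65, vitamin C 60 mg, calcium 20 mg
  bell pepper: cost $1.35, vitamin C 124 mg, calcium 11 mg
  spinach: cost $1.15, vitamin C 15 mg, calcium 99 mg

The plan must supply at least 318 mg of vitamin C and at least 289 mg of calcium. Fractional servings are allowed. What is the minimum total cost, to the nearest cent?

$5.37

A basic optimal solution has at most two foods positive. Try each food alone and each pair with both targets met exactly.
strawberries only: max(318/60, 289/20) = 14.45 servings → $9.39.
bell pepper only: max(318/124, 289/11) = 26.27 servings → $35.47.
spinach only: max(318/15, 289/99) = 21.2 servings → $24.38.
strawberries + bell pepper: intersection lies outside the first quadrant.
strawberries + spinach with both tight: 4.813 servings and 1.947 servings → $5.37.
bell pepper + spinach with both tight: 2.242 servings and 2.67 servings → $6.10.
The minimum over all feasible corners is $5.37.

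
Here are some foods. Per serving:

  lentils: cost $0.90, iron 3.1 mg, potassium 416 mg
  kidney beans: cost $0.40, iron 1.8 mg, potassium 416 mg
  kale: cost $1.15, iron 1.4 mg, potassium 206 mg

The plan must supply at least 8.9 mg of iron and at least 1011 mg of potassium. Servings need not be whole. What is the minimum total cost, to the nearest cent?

$1.98

An LP optimum is at a vertex; with two nutrient constraints at most two foods are used. Check each candidate.
lentils only: max(8.9/3.1, 1011/416) = 2.871 servings → $2.58.
kidney beans only: max(8.9/1.8, 1011/416) = 4.944 servings → $1.98.
kale only: max(8.9/1.4, 1011/206) = 6.357 servings → $7.31.
lentils + kidney beans: intersection lies outside the first quadrant.
lentils + kale with both targets exact would need a negative amount; discard.
kidney beans + kale: intersection lies outside the first quadrant.
Cheapest feasible corner: $1.98.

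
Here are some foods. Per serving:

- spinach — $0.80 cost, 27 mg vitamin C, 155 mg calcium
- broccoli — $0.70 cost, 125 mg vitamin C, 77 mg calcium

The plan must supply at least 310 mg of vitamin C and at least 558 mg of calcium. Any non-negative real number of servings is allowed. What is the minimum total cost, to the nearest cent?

$3.46

A basic optimal solution has at most two foods positive. Try each food alone and each pair with both targets met exactly.
spinach only: max(310/27, 558/155) = 11.48 servings → $9.19.
broccoli only: max(310/125, 558/77) = 7.247 servings → $5.07.
spinach + broccoli with both tight: 2.653 servings and 1.907 servings → $3.46.
The minimum over all feasible corners is $3.46.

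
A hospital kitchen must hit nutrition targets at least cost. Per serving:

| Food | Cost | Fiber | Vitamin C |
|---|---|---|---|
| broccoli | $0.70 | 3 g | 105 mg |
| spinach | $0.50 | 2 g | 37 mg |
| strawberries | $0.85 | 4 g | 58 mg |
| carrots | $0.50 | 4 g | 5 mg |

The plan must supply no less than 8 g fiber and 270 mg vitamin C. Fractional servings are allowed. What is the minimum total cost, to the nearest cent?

$1.83

At the optimum either one food covers both requirements or two foods hit both targets exactly; no other combination can be cheaper.
broccoli only: max(8/3, 270/105) = 2.667 servings → $1.87.
spinach only: max(8/2, 270/37) = 7.297 servings → $3.65.
strawberries only: max(8/4, 270/58) = 4.655 servings → $3.96.
carrots only: max(8/4, 270/5) = 54 servings → $27.00.
broccoli + spinach with both tight: 2.465 servings and 0.303 servings → $1.88.
broccoli + strawberries with both tight: 2.504 servings and 0.122 servings → $1.86.
broccoli + carrots with both tight: 2.568 servings and 0.07407 servings → $1.83.
spinach + strawberries: the both-tight solution has a negative serving — not a feasible corner.
spinach + carrots with both targets exact would need a negative amount; discard.
strawberries + carrots with both targets exact would need a negative amount; discard.
The minimum over all feasible corners is $1.83.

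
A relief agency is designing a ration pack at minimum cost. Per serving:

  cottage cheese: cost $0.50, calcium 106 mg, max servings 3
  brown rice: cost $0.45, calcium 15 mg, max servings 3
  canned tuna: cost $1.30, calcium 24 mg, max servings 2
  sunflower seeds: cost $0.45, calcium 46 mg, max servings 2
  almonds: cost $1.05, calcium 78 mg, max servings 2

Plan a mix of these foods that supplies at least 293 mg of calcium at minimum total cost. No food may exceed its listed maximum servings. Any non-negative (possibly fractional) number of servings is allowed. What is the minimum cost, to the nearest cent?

$1.38

Cost per mg of calcium: cottage cheese $0.0047, sunflower seeds $0.0098, almonds $0.0135, brown rice $0.0300, canned tuna $0.0542.
Take 2.764 servings of cottage cheese: +293.0 mg calcium for $1.38 (total $1.38, still need 0.0 mg).
Filling from the cheapest source first is optimal under one linear minimum: $1.38.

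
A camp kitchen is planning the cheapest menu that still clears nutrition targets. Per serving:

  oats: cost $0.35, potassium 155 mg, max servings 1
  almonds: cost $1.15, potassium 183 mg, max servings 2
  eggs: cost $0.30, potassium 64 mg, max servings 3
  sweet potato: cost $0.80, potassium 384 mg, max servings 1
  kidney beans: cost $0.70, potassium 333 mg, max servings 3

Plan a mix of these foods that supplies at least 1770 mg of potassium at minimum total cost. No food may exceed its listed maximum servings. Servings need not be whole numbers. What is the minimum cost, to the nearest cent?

Cost per mg of potassium: sweet potato $0.0021, kidney beans $0.0021, oats $0.0023, eggs $0.0047, almonds $0.0063.
Take 1 serving of sweet potato: +384.0 mg potassium for $0.80 (total $0.80, still need 1386.0 mg).
Take 3 servings of kidney beans: +999.0 mg potassium for $2.10 (total $2.90, still need 387.0 mg).
Take 1 serving of oats: +155.0 mg potassium for $0.35 (total $3.25, still need 232.0 mg).
Take 3 servings of eggs: +192.0 mg potassium for $0.90 (total $4.15, still need 40.0 mg).
Take 0.2186 servings of almonds: +40.0 mg potassium for $0.25 (total $4.40, still need 0.0 mg).
Filling from the cheapest source first is optimal under one linear minimum: $4.40.

$4.40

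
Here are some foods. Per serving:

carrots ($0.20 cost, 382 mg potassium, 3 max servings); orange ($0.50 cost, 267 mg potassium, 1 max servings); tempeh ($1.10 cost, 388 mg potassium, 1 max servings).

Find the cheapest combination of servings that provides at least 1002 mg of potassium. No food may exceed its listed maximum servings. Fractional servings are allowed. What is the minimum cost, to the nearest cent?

$0.52

Cost per mg of potassium: carrots $0.0005, orange $0.0019, tempeh $0.0028.
Take 2.623 servings of carrots: +1002.0 mg potassium for $0.52 (total $0.52, still need 0.0 mg).
Greedy by cheapest-per-mg is optimal for a single linear constraint, so the minimum cost is $0.52.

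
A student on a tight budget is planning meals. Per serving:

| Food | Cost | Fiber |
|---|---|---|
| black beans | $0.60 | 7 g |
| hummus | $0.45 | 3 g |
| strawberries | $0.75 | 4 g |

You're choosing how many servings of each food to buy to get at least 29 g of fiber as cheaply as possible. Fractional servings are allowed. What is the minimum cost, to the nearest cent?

$2.49

Cost per g of fiber: black beans $0.0857, hummus $0.1500, strawberries $0.1875.
With no serving limits, use only black beans: 29 g / 7 g = 4.143 servings × $0.60 = $2.49.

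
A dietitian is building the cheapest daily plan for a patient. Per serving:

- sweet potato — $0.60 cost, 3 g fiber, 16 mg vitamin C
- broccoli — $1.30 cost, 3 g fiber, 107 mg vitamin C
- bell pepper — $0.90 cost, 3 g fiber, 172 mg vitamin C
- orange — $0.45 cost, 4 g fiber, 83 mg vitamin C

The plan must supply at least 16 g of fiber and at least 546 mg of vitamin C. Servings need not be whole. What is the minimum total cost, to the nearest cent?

Two binding constraints pin down two serving amounts, so the optimal mix uses at most two foods. The candidates are each food alone (scaled to the tighter of fiber/vitamin C) and each pair with both constraints tight.
sweet potato only: max(16/3, 546/16) = 34.12 servings → $20.48.
broccoli only: max(16/3, 546/107) = 5.333 servings → $6.93.
bell pepper only: max(16/3, 546/172) = 5.333 servings → $4.80.
orange only: max(16/4, 546/83) = 6.578 servings → $2.96.
sweet potato + broccoli with both tight: 0.2711 servings and 5.062 servings → $6.74.
sweet potato + bell pepper with both tight: 2.38 servings and 2.953 servings → $4.09.
sweet potato + orange: intersection lies outside the first quadrant.
broccoli + bell pepper: intersection lies outside the first quadrant.
broccoli + orange with both tight: 4.782 servings and 0.4134 servings → $6.40.
bell pepper + orange with both tight: 1.95 servings and 2.538 servings → $2.90.
So the least-cost plan costs $2.90.

$2.90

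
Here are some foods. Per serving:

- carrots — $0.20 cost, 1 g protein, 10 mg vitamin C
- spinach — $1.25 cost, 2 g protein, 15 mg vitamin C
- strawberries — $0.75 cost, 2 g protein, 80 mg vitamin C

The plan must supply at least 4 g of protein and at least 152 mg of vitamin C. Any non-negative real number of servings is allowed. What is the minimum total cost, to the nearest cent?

$1.45

An LP optimum is at a vertex; with two nutrient constraints at most two foods are used. Check each candidate.
carrots only: max(4/1, 152/10) = 15.2 servings → $3.04.
spinach only: max(4/2, 152/15) = 10.13 servings → $12.67.
strawberries only: max(4/2, 152/80) = 2 servings → $1.50.
carrots + spinach: the both-tight solution has a negative serving — not a feasible corner.
carrots + strawberries with both tight: 0.2667 servings and 1.867 servings → $1.45.
spinach + strawberries with both tight: 0.1231 servings and 1.877 servings → $1.56.
Cheapest feasible corner: $1.45.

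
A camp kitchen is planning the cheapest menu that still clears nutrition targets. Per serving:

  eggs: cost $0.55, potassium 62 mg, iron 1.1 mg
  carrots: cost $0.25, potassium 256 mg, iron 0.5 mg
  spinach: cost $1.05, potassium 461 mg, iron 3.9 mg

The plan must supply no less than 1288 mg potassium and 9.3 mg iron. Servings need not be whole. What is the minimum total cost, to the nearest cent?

$2.61

Minimising a linear cost over {potassium ≥ 1288, iron ≥ 9.3, servings ≥ 0} — the optimum is at a vertex, using one or two foods.
eggs only: max(1288/62, 9.3/1.1) = 20.77 servings → $11.43.
carrots only: max(1288/256, 9.3/0.5) = 18.6 servings → $4.65.
spinach only: max(1288/461, 9.3/3.9) = 2.794 servings → $2.93.
eggs + carrots with both tight: 6.931 servings and 3.353 servings → $4.65.
eggs + spinach: the both-tight solution has a negative serving — not a feasible corner.
carrots + spinach with both tight: 0.9583 servings and 2.262 servings → $2.61.
The minimum over all feasible corners is $2.61.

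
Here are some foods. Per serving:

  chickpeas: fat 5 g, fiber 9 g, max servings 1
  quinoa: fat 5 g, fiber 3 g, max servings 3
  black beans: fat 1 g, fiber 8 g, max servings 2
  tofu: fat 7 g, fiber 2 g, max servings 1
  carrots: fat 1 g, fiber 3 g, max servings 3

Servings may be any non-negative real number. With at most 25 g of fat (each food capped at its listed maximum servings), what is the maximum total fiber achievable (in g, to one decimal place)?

Fiber per g fat: black beans 8, carrots 3, chickpeas 1.8, quinoa 0.6, tofu 0.2857.
Take 2 servings of black beans: uses 2 g fat, +16.0 g fiber (running total 16.0 g).
Take 3 servings of carrots: uses 3 g fat, +9.0 g fiber (running total 25.0 g).
Take 1 serving of chickpeas: uses 5 g fat, +9.0 g fiber (running total 34.0 g).
Take 3 servings of quinoa: uses 15 g fat, +9.0 g fiber (running total 43.0 g).
Filling greedily by fiber-per-g fat is optimal for one linear limit, giving 43.0 g.

43.0 g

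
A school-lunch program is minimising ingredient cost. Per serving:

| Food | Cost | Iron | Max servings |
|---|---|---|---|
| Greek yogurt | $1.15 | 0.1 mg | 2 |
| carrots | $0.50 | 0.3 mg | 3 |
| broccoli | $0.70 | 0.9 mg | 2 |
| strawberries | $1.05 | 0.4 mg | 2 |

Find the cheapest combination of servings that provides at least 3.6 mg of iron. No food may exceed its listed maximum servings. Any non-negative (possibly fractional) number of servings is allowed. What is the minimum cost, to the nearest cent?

Cost per mg of iron: broccoli $0.7778, carrots $1.6667, strawberries $2.6250, Greek yogurt $11.5000.
Take 2 servings of broccoli: +1.8 mg iron for $1.40 (total $1.40, still need 1.8 mg).
Take 3 servings of carrots: +0.9 mg iron for $1.50 (total $2.90, still need 0.9 mg).
Take 2 servings of strawberries: +0.8 mg iron for $2.10 (total $5.00, still need 0.1 mg).
Take 1 serving of Greek yogurt: +0.1 mg iron for $1.15 (total $6.15, still need 0.0 mg).
Greedy by cheapest-per-mg is optimal for a single linear constraint, so the minimum cost is $6.15.

$6.15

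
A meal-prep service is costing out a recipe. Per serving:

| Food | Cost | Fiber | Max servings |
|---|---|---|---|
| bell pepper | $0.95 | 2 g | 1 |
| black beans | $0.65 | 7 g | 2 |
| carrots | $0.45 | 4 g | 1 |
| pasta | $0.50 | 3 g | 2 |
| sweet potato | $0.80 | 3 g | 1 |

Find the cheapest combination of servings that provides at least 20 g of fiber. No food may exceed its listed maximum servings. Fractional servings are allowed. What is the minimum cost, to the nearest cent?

$2.08

Cost per g of fiber: black beans $0.0929, carrots $0.1125, pasta $0.1667, sweet potato $0.2667, bell pepper $0.4750.
Take 2 servings of black beans: +14.0 g fiber for $1.30 (total $1.30, still need 6.0 g).
Take 1 serving of carrots: +4.0 g fiber for $0.45 (total $1.75, still need 2.0 g).
Take 0.6667 servings of pasta: +2.0 g fiber for $0.33 (total $2.08, still need 0.0 g).
Filling from the cheapest source first is optimal under one linear minimum: $2.08.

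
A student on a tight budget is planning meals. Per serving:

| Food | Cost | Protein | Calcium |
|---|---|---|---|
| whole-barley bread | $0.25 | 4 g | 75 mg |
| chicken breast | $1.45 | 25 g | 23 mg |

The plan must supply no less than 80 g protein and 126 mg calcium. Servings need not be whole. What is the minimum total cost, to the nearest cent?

Minimising a linear cost over {protein ≥ 80, calcium ≥ 126, servings ≥ 0} — the optimum is at a vertex, using one or two foods.
whole-barley bread only: max(80/4, 126/75) = 20 servings → $5.00.
chicken breast only: max(80/25, 126/23) = 5.478 servings → $7.94.
whole-barley bread + chicken breast with both tight: 0.7347 servings and 3.082 servings → $4.65.
So the least-cost plan costs $4.65.

$4.65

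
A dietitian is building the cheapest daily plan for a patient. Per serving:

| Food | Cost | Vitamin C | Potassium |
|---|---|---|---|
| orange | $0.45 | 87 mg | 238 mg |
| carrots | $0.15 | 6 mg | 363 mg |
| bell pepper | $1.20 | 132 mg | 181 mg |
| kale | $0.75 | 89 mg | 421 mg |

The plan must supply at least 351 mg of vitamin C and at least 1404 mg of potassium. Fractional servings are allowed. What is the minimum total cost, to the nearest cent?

$1.97

orange only: max(351/87, 1404/238) = 5.899 servings → $2.65.
carrots only: max(351/6, 1404/363) = 58.5 servings → $8.78.
bell pepper only: max(351/132, 1404/181) = 7.757 servings → $9.31.
kale only: max(351/89, 1404/421) = 3.944 servings → $2.96.
orange + carrots with both tight: 3.946 servings and 1.28 servings → $1.97.
orange + bell pepper: intersection lies outside the first quadrant.
orange + kale with both tight: 1.477 servings and 2.5 servings → $2.54.
carrots + bell pepper with both tight: 2.601 servings and 2.541 servings → $3.44.
carrots + kale with both targets exact would need a negative amount; discard.
bell pepper + kale with both tight: 0.5781 servings and 3.086 servings → $3.01.
So the least-cost plan costs $1.97.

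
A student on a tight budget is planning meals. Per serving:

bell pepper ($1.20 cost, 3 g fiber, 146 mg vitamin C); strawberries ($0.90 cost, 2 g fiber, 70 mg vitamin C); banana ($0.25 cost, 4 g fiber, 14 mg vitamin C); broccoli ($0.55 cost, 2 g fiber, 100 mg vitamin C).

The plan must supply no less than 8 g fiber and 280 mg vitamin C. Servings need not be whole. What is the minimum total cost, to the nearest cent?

$1.65

A basic optimal solution has at most two foods positive. Try each food alone and each pair with both targets met exactly.
bell pepper only: max(8/3, 280/146) = 2.667 servings → $3.20.
strawberries only: max(8/2, 280/70) = 4 servings → $3.60.
banana only: max(8/4, 280/14) = 20 servings → $5.00.
broccoli only: max(8/2, 280/100) = 4 servings → $2.20.
bell pepper + strawberries with both tight: 0 servings and 4 servings → $3.60.
bell pepper + banana with both tight: 1.86 servings and 0.6052 servings → $2.38.
bell pepper + broccoli: intersection lies outside the first quadrant.
strawberries + banana with both tight: 4 servings and 0 servings → $3.60.
strawberries + broccoli with both tight: 4 servings and 0 servings → $3.60.
banana + broccoli with both tight: 0.6452 servings and 2.71 servings → $1.65.
Cheapest feasible corner: $1.65.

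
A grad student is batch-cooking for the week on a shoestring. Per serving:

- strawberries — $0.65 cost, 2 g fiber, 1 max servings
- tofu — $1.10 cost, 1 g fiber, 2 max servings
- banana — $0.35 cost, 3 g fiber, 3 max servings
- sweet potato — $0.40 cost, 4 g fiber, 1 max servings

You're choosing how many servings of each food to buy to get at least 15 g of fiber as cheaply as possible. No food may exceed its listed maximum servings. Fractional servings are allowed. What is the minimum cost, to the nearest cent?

$2.10

Cost per g of fiber: sweet potato $0.1000, banana $0.1167, strawberries $0.3250, tofu $1.1000.
Take 1 serving of sweet potato: +4.0 g fiber for $0.40 (total $0.40, still need 11.0 g).
Take 3 servings of banana: +9.0 g fiber for $1.05 (total $1.45, still need 2.0 g).
Take 1 serving of strawberries: +2.0 g fiber for $0.65 (total $2.10, still need 0.0 g).
Filling from the cheapest source first is optimal under one linear minimum: $2.10.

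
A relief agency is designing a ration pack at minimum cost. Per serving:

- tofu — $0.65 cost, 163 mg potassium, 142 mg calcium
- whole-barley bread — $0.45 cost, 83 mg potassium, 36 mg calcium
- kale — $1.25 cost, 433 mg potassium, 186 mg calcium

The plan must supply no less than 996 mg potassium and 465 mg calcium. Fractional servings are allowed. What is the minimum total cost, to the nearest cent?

A basic optimal solution has at most two foods positive. Try each food alone and each pair with both targets met exactly.
tofu only: max(996/163, 465/142) = 6.11 servings → $3.97.
whole-barley bread only: max(996/83, 465/36) = 12.92 servings → $5.81.
kale only: max(996/433, 465/186) = 2.5 servings → $3.12.
tofu + whole-barley bread with both tight: 0.4628 servings and 11.09 servings → $5.29.
tofu + kale with both tight: 0.5162 servings and 2.106 servings → $2.97.
whole-barley bread + kale: intersection lies outside the first quadrant.
The minimum over all feasible corners is $2.97.

$2.97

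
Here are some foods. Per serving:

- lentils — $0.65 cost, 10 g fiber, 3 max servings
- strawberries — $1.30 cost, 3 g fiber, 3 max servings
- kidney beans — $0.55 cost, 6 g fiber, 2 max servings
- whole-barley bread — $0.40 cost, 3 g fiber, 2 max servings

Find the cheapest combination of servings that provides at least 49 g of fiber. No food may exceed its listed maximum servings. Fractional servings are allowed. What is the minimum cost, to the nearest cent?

Cost per g of fiber: lentils $0.0650, kidney beans $0.0917, whole-barley bread $0.1333, strawberries $0.4333.
Take 3 servings of lentils: +30.0 g fiber for $1.95 (total $1.95, still need 19.0 g).
Take 2 servings of kidney beans: +12.0 g fiber for $1.10 (total $3.05, still need 7.0 g).
Take 2 servings of whole-barley bread: +6.0 g fiber for $0.80 (total $3.85, still need 1.0 g).
Take 0.3333 servings of strawberries: +1.0 g fiber for $0.43 (total $4.28, still need 0.0 g).
Filling from the cheapest source first is optimal under one linear minimum: $4.28.

$4.28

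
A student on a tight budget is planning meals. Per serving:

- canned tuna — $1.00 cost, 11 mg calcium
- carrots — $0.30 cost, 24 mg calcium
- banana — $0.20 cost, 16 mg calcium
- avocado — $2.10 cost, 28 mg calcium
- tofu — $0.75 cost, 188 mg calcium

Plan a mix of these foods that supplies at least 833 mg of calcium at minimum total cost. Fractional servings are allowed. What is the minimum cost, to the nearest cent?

Cost per mg of calcium: tofu $0.0040, carrots $0.0125, banana $0.0125, avocado $0.0750, canned tuna $0.0909.
With no serving limits, use only tofu: 833 mg / 188 mg = 4.431 servings × $0.75 = $3.32.

$3.32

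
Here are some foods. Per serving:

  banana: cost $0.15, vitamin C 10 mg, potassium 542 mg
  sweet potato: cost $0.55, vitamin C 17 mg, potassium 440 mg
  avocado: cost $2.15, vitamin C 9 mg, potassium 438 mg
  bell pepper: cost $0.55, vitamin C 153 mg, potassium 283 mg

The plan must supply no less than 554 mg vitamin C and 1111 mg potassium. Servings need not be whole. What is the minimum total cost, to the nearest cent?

$2.01

Check every corner: each single food scaled to meet both minima, and each pair solved so both constraints bind.
banana only: max(554/10, 1111/542) = 55.4 servings → $8.31.
sweet potato only: max(554/17, 1111/440) = 32.59 servings → $17.92.
avocado only: max(554/9, 1111/438) = 61.56 servings → $132.34.
bell pepper only: max(554/153, 1111/283) = 3.926 servings → $2.16.
banana + sweet potato: the both-tight solution has a negative serving — not a feasible corner.
banana + avocado: intersection lies outside the first quadrant.
banana + bell pepper with both tight: 0.1648 servings and 3.61 servings → $2.01.
sweet potato + avocado: the both-tight solution has a negative serving — not a feasible corner.
sweet potato + bell pepper with both tight: 0.2112 servings and 3.597 servings → $2.09.
avocado + bell pepper with both tight: 0.2048 servings and 3.609 servings → $2.43.
Cheapest feasible corner: $2.01.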